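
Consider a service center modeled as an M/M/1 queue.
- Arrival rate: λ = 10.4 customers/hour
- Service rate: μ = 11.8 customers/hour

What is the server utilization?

Server utilization: ρ = λ/μ
ρ = 10.4/11.8 = 0.8814
The server is busy 88.14% of the time.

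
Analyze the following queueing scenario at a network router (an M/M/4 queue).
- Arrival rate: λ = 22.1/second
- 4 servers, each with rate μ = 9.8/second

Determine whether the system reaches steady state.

Stability requires ρ = λ/(cμ) < 1
ρ = 22.1/(4 × 9.8) = 22.1/39.20 = 0.5638
Since 0.5638 < 1, the system is STABLE.
The servers are busy 56.38% of the time.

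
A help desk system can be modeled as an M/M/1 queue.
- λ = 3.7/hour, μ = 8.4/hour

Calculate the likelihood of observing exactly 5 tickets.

ρ = λ/μ = 3.7/8.4 = 0.440476
P(n) = (1-ρ)ρⁿ
P(5) = (1-0.440476) × 0.440476^5
P(5) = 0.5595 × 0.01658
P(5) = 0.009277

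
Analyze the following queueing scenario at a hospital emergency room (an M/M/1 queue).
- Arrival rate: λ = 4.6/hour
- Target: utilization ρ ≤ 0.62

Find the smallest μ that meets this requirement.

ρ = λ/μ, so μ = λ/ρ
μ ≥ 4.6/0.62 = 7.4194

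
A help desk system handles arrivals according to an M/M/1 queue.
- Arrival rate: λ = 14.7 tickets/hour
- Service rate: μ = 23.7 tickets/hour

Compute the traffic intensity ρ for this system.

Server utilization: ρ = λ/μ
ρ = 14.7/23.7 = 0.6203
The server is busy 62.03% of the time.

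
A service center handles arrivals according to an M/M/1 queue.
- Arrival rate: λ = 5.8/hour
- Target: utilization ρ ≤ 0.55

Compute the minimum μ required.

ρ = λ/μ, so μ = λ/ρ
μ ≥ 5.8/0.55 = 10.5455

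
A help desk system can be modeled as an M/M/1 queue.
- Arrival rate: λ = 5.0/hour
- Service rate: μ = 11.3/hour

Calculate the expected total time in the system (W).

First, compute utilization: ρ = λ/μ = 5.0/11.3 = 0.4425
For M/M/1: W = 1/(μ-λ)
W = 1/(11.3-5.0) = 1/6.30
W = 0.1587 hours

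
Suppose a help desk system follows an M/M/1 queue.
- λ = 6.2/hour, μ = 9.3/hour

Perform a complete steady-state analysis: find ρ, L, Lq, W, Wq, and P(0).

Step 1: ρ = λ/μ = 6.2/9.3 = 0.6667
Step 2: L = λ/(μ-λ) = 6.2/3.10 = 2.0000
Step 3: Lq = λ²/(μ(μ-λ)) = 38.44/(9.3×3.10) = 1.3333
Step 4: W = 1/(μ-λ) = 1/3.10 = 0.32258
Step 5: Wq = λ/(μ(μ-λ)) = 6.2/(9.3×3.10) = 0.2151
Step 6: P(0) = 1-ρ = 0.3333
Verify: L = λW = 6.2×0.32258 = 2.0000 ✔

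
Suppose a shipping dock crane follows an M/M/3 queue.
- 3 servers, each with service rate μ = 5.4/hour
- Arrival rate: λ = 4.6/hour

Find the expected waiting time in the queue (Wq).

Traffic intensity: ρ = λ/(cμ) = 4.6/(3×5.4) = 0.2840
Since ρ = 0.2840 < 1, system is stable.
Offered load a = λ/μ = cρ = 4.6/5.4 = 0.8519
P₀ = [ Σₙ₌₀^2 aⁿ/n! + a^3/(3!(1-ρ)) ]⁻¹
Σ = a^0/0! + a^1/1! + a^2/2! = 1.0000 + 0.8519 + 0.3628 = 2.2147
a^3/(3!(1-ρ)) = 0.6181/(6 × 0.7160) = 0.1439
P₀ = 1/(2.2147 + 0.1439) = 0.4240
Lq = P₀·a^3·ρ / (3!(1-ρ)²) = 0.42399 × 0.61815 × 0.28395 / (6 × 0.51273) = 0.02419
Wq = Lq/λ = 0.02419/4.6 = 0.005259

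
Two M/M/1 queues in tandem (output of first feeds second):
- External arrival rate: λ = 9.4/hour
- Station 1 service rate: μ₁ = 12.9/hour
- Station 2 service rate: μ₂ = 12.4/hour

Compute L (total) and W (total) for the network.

By Jackson's theorem, each station behaves as independent M/M/1.
Station 1: ρ₁ = 9.4/12.9 = 0.7287, L₁ = ρ₁/(1-ρ₁) = λ/(μ₁-λ) = 9.4/3.50 = 2.6857
Station 2: ρ₂ = 9.4/12.4 = 0.7581, L₂ = ρ₂/(1-ρ₂) = λ/(μ₂-λ) = 9.4/3.00 = 3.1333
Total: L = L₁ + L₂ = 2.6857 + 3.1333 = 5.8190
W = L/λ = 5.8190/9.4 = 0.6190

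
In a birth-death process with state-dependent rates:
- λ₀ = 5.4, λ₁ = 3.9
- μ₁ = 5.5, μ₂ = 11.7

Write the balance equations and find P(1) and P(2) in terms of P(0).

Balance equations:
State 0: λ₀P₀ = μ₁P₁ → P₁ = (λ₀/μ₁)P₀ = (5.4/5.5)P₀ = 0.9818P₀
State 1: P₂ = (λ₀λ₁)/(μ₁μ₂)P₀ = (5.4×3.9)/(5.5×11.7)P₀ = 0.3273P₀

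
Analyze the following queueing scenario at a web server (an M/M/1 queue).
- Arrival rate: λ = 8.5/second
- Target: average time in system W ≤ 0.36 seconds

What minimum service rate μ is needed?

For M/M/1: W = 1/(μ-λ)
Need W ≤ 0.36, so 1/(μ-λ) ≤ 0.36
μ - λ ≥ 1/0.36 = 2.7778
μ ≥ 8.5 + 2.7778 = 11.2778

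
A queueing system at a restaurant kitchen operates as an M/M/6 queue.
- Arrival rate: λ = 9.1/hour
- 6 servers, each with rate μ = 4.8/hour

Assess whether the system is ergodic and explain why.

Stability requires ρ = λ/(cμ) < 1
ρ = 9.1/(6 × 4.8) = 9.1/28.80 = 0.3160
Since 0.3160 < 1, the system is STABLE.
The servers are busy 31.60% of the time.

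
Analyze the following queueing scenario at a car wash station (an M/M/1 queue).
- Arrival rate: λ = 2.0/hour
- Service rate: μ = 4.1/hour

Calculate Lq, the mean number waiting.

ρ = λ/μ = 2.0/4.1 = 0.4878
For M/M/1: Lq = λ²/(μ(μ-λ))
Lq = 4.00/(4.1 × 2.10)
Lq = 0.4646 cars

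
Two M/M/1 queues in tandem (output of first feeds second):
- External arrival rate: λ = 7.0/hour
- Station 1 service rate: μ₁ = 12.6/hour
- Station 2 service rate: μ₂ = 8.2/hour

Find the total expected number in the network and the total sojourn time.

By Jackson's theorem, each station behaves as independent M/M/1.
Station 1: ρ₁ = 7.0/12.6 = 0.5556, L₁ = ρ₁/(1-ρ₁) = λ/(μ₁-λ) = 7.0/5.60 = 1.2500
Station 2: ρ₂ = 7.0/8.2 = 0.8537, L₂ = ρ₂/(1-ρ₂) = λ/(μ₂-λ) = 7.0/1.20 = 5.8333
Total: L = L₁ + L₂ = 1.2500 + 5.8333 = 7.0833
W = L/λ = 7.0833/7.0 = 1.0119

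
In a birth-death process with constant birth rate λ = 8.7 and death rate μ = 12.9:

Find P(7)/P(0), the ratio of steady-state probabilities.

For constant rates: P(n)/P(0) = (λ/μ)^n
P(7)/P(0) = (8.7/12.9)^7 = 0.67442^7 = 0.06346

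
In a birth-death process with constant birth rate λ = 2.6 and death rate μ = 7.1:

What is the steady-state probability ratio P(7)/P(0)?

For constant rates: P(n)/P(0) = (λ/μ)^n
P(7)/P(0) = (2.6/7.1)^7 = 0.3662^7 = 0.0008831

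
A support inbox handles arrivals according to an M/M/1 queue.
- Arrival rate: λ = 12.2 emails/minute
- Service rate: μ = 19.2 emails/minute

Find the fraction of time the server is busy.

Server utilization: ρ = λ/μ
ρ = 12.2/19.2 = 0.6354
The server is busy 63.54% of the time.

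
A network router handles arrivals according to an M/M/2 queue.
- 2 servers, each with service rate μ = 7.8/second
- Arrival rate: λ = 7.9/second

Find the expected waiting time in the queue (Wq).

Traffic intensity: ρ = λ/(cμ) = 7.9/(2×7.8) = 0.5064
Since ρ = 0.5064 < 1, system is stable.
Offered load a = λ/μ = cρ = 7.9/7.8 = 1.0128
P₀ = [ Σₙ₌₀^1 aⁿ/n! + a^2/(2!(1-ρ)) ]⁻¹
Σ = a^0/0! + a^1/1! = 1.0000 + 1.0128 = 2.0128
a^2/(2!(1-ρ)) = 1.0258/(2 × 0.4936) = 1.0391
P₀ = 1/(2.0128 + 1.0391) = 0.3277
Lq = P₀·a^2·ρ / (2!(1-ρ)²) = 0.32766 × 1.0258 × 0.50641 / (2 × 0.24363) = 0.3493
Wq = Lq/λ = 0.3493/7.9 = 0.04422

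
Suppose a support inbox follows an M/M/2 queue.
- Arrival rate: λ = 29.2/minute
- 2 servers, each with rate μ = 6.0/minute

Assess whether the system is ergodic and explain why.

Stability requires ρ = λ/(cμ) < 1
ρ = 29.2/(2 × 6.0) = 29.2/12.00 = 2.4333
Since 2.4333 ≥ 1, the system is UNSTABLE.
Need c > λ/μ = 29.2/6.0 = 4.87.
Minimum servers needed: c = 5.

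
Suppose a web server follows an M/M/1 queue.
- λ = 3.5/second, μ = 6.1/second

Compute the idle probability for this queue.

ρ = λ/μ = 3.5/6.1 = 0.5738
P(0) = 1 - ρ = 1 - 0.5738 = 0.4262
The server is idle 42.62% of the time.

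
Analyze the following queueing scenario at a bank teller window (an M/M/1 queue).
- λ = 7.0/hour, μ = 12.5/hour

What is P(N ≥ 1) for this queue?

ρ = λ/μ = 7.0/12.5 = 0.5600
P(N ≥ n) = ρⁿ
P(N ≥ 1) = 0.5600^1
P(N ≥ 1) = 0.5600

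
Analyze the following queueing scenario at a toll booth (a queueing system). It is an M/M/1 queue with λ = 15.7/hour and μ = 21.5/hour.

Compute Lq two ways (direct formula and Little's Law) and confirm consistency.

Method 1 (direct): Lq = λ²/(μ(μ-λ)) = 246.49/(21.5 × 5.80) = 1.9767

Method 2 (Little's Law):
W = 1/(μ-λ) = 1/5.80 = 0.172414
Wq = W - 1/μ = 0.172414 - 0.0465116 = 0.125902
Lq = λWq = 15.7 × 0.125902 = 1.9767 ✔ (matches Method 1)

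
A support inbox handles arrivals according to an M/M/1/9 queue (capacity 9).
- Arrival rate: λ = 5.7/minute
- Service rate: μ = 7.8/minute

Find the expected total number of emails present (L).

ρ = λ/μ = 5.7/7.8 = 0.73077
P₀ = (1-ρ)/(1-ρ^(K+1)) = (1-0.73077)/(1-0.73077^10) = 0.26923/0.95657 = 0.2815
P_K = P₀×ρ^K = 0.2815 × 0.73077^9 = 0.2815 × 0.05943 = 0.01673
L = ρ[1 - (K+1)ρ^K + Kρ^(K+1)] / [(1-ρ)(1-ρ^(K+1))]
L = 0.73077 × (1 - 10×0.05943 + 9×0.04343) / ((1 - 0.73077) × (1 - 0.04343)) = 2.2603 emails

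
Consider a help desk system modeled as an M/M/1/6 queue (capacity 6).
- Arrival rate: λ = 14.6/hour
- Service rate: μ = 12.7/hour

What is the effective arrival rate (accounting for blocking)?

ρ = λ/μ = 14.6/12.7 = 1.1496
P₀ = (1-ρ)/(1-ρ^(K+1)) = (1-1.1496)/(1-1.1496^7) = -0.1496/-1.6536 = 0.09047
P_K = P₀×ρ^K = 0.09047 × 1.1496^6 = 0.09047 × 2.3082 = 0.2088
λ_eff = λ(1-P_K) = 14.6 × (1 - 0.208834) = 14.6 × 0.791166 = 11.5510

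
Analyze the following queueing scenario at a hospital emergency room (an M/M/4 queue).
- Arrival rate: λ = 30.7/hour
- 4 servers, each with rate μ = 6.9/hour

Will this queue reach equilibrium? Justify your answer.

Stability requires ρ = λ/(cμ) < 1
ρ = 30.7/(4 × 6.9) = 30.7/27.60 = 1.1123
Since 1.1123 ≥ 1, the system is UNSTABLE.
Need c > λ/μ = 30.7/6.9 = 4.45.
Minimum servers needed: c = 5.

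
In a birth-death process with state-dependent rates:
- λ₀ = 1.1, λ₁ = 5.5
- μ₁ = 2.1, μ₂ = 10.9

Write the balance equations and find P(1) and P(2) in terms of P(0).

Balance equations:
State 0: λ₀P₀ = μ₁P₁ → P₁ = (λ₀/μ₁)P₀ = (1.1/2.1)P₀ = 0.5238P₀
State 1: P₂ = (λ₀λ₁)/(μ₁μ₂)P₀ = (1.1×5.5)/(2.1×10.9)P₀ = 0.2643P₀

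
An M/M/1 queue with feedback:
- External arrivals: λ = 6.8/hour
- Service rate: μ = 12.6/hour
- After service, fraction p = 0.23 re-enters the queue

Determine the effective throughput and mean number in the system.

Effective arrival rate: λ_eff = λ/(1-p) = 6.8/(1-0.23) = 6.8/0.77 = 8.831169
ρ = λ_eff/μ = 8.831169/12.6 = 0.700886
L = ρ/(1-ρ) = 0.700886/(1-0.700886) = 2.3432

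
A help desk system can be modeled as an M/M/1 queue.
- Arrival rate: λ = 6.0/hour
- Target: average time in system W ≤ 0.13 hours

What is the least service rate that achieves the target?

For M/M/1: W = 1/(μ-λ)
Need W ≤ 0.13, so 1/(μ-λ) ≤ 0.13
μ - λ ≥ 1/0.13 = 7.6923
μ ≥ 6.0 + 7.6923 = 13.6923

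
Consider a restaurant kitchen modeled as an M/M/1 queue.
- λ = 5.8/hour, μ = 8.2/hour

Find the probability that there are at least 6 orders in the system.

ρ = λ/μ = 5.8/8.2 = 0.7073
P(N ≥ n) = ρⁿ
P(N ≥ 6) = 0.7073^6
P(N ≥ 6) = 0.1252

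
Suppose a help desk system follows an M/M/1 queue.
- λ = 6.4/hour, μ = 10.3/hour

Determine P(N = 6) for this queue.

ρ = λ/μ = 6.4/10.3 = 0.62136
P(n) = (1-ρ)ρⁿ
P(6) = (1-0.62136) × 0.62136^6
P(6) = 0.3786 × 0.05755
P(6) = 0.02179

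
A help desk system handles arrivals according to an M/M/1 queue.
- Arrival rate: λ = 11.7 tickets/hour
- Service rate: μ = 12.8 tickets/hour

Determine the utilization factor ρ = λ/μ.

Server utilization: ρ = λ/μ
ρ = 11.7/12.8 = 0.9141
The server is busy 91.41% of the time.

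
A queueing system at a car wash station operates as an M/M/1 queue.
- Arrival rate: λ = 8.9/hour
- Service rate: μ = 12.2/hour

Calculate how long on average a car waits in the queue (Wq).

First, compute utilization: ρ = λ/μ = 8.9/12.2 = 0.7295
For M/M/1: Wq = λ/(μ(μ-λ))
Wq = 8.9/(12.2 × (12.2-8.9))
Wq = 8.9/(12.2 × 3.30)
Wq = 0.2211 hours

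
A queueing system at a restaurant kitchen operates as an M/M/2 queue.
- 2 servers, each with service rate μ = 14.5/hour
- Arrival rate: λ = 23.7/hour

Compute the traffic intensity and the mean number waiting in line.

Traffic intensity: ρ = λ/(cμ) = 23.7/(2×14.5) = 0.8172
Since ρ = 0.8172 < 1, system is stable.
Offered load a = λ/μ = cρ = 23.7/14.5 = 1.6345
P₀ = [ Σₙ₌₀^1 aⁿ/n! + a^2/(2!(1-ρ)) ]⁻¹
Σ = a^0/0! + a^1/1! = 1.0000 + 1.6345 = 2.6345
a^2/(2!(1-ρ)) = 2.67153/(2 × 0.182759) = 7.3089
P₀ = 1/(2.6345 + 7.3089) = 0.1006
Lq = P₀·a^2·ρ / (2!(1-ρ)²) = 0.10057 × 2.6715 × 0.81724 / (2 × 0.033401) = 3.2869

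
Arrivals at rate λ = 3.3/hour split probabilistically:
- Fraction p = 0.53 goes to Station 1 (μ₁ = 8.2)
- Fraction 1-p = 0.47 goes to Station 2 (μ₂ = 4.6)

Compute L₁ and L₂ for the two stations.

Effective rates: λ₁ = 3.3×0.53 = 1.749, λ₂ = 3.3×0.47 = 1.551
Station 1: ρ₁ = 1.749/8.2 = 0.2133, L₁ = ρ₁/(1-ρ₁) = 0.2133/(1-0.2133) = 0.2711
Station 2: ρ₂ = 1.551/4.6 = 0.33717, L₂ = ρ₂/(1-ρ₂) = 0.33717/(1-0.33717) = 0.5087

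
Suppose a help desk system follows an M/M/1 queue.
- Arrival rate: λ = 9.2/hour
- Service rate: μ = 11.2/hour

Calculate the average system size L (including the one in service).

ρ = λ/μ = 9.2/11.2 = 0.8214
For M/M/1: L = λ/(μ-λ)
L = 9.2/(11.2-9.2) = 9.2/2.00
L = 4.6000 tickets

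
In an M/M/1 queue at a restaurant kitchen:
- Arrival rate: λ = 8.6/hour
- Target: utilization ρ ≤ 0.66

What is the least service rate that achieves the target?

ρ = λ/μ, so μ = λ/ρ
μ ≥ 8.6/0.66 = 13.0303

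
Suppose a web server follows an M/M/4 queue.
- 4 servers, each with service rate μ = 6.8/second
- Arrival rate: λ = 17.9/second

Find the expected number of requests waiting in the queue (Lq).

Traffic intensity: ρ = λ/(cμ) = 17.9/(4×6.8) = 0.6581
Since ρ = 0.6581 < 1, system is stable.
Offered load a = λ/μ = cρ = 17.9/6.8 = 2.6324
P₀ = [ Σₙ₌₀^3 aⁿ/n! + a^4/(4!(1-ρ)) ]⁻¹
Σ = a^0/0! + a^1/1! + a^2/2! + a^3/3! = 1.00000 + 2.63235 + 3.46464 + 3.04005 = 10.1370
a^4/(4!(1-ρ)) = 48.0149/(24 × 0.34191) = 5.8513
P₀ = 1/(10.1370 + 5.8513) = 0.06255
Lq = P₀·a^4·ρ / (4!(1-ρ)²) = 0.062546 × 48.0149 × 0.65809 / (24 × 0.11690) = 0.7044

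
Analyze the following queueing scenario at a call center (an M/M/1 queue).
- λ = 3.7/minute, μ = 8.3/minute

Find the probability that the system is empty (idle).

ρ = λ/μ = 3.7/8.3 = 0.4458
P(0) = 1 - ρ = 1 - 0.4458 = 0.5542
The server is idle 55.42% of the time.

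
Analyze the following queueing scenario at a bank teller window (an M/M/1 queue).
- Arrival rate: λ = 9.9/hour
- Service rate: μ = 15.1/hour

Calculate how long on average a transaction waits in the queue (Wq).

First, compute utilization: ρ = λ/μ = 9.9/15.1 = 0.6556
For M/M/1: Wq = λ/(μ(μ-λ))
Wq = 9.9/(15.1 × (15.1-9.9))
Wq = 9.9/(15.1 × 5.20)
Wq = 0.1261 hours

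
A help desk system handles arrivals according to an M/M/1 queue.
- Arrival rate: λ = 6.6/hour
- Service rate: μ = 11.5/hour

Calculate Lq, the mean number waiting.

ρ = λ/μ = 6.6/11.5 = 0.5739
For M/M/1: Lq = λ²/(μ(μ-λ))
Lq = 43.56/(11.5 × 4.90)
Lq = 0.7730 tickets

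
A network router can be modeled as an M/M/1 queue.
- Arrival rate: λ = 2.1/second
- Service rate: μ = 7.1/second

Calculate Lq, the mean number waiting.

ρ = λ/μ = 2.1/7.1 = 0.2958
For M/M/1: Lq = λ²/(μ(μ-λ))
Lq = 4.41/(7.1 × 5.00)
Lq = 0.1242 packets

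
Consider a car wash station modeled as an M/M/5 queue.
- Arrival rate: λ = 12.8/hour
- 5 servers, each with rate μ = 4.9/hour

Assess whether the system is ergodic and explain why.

Stability requires ρ = λ/(cμ) < 1
ρ = 12.8/(5 × 4.9) = 12.8/24.50 = 0.5224
Since 0.5224 < 1, the system is STABLE.
The servers are busy 52.24% of the time.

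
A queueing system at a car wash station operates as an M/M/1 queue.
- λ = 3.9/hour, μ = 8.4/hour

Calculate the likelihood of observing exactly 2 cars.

ρ = λ/μ = 3.9/8.4 = 0.4643
P(n) = (1-ρ)ρⁿ
P(2) = (1-0.4643) × 0.4643^2
P(2) = 0.5357 × 0.2156
P(2) = 0.1155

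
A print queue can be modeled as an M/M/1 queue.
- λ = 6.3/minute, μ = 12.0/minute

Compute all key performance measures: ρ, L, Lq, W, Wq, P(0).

Step 1: ρ = λ/μ = 6.3/12.0 = 0.5250
Step 2: L = λ/(μ-λ) = 6.3/5.70 = 1.1053
Step 3: Lq = λ²/(μ(μ-λ)) = 39.69/(12.0×5.70) = 0.5803
Step 4: W = 1/(μ-λ) = 1/5.70 = 0.17544
Step 5: Wq = λ/(μ(μ-λ)) = 6.3/(12.0×5.70) = 0.09211
Step 6: P(0) = 1-ρ = 0.4750
Verify: L = λW = 6.3×0.17544 = 1.1053 ✔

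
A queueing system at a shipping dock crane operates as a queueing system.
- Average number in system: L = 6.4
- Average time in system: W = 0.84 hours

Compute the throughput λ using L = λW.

Little's Law: L = λW, so λ = L/W
λ = 6.4/0.84 = 7.6190 containers/hour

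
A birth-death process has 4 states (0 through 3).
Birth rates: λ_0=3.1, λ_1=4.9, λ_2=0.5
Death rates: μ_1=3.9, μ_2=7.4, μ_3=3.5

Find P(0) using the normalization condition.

Ratios P(n)/P(0) = (λ₀···λₙ₋₁)/(μ₁···μₙ):
P(1)/P(0) = (3.1)/(3.9) = 0.7949
P(2)/P(0) = (3.1×4.9)/(3.9×7.4) = 0.5263
P(3)/P(0) = (3.1×4.9×0.5)/(3.9×7.4×3.5) = 0.07519

Normalization: ∑ P(n) = 1
P(0) × (1.0000 + 0.7949 + 0.5263 + 0.07519) = 1
P(0) × 2.3964 = 1
P(0) = 1/2.3964 = 0.4173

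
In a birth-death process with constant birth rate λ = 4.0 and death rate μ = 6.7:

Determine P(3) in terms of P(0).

For constant rates: P(n)/P(0) = (λ/μ)^n
P(3)/P(0) = (4.0/6.7)^3 = 0.5970^3 = 0.2128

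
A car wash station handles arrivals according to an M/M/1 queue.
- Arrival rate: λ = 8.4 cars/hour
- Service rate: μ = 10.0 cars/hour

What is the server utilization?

Server utilization: ρ = λ/μ
ρ = 8.4/10.0 = 0.8400
The server is busy 84.00% of the time.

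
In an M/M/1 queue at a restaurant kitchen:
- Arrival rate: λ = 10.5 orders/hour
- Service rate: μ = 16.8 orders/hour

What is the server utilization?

Server utilization: ρ = λ/μ
ρ = 10.5/16.8 = 0.6250
The server is busy 62.50% of the time.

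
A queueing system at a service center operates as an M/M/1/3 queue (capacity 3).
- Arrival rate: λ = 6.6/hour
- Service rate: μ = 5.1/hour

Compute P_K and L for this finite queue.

ρ = λ/μ = 6.6/5.1 = 1.2941
P₀ = (1-ρ)/(1-ρ^(K+1)) = (1-1.2941)/(1-1.2941^4) = -0.2941/-1.8046 = 0.1630
P_K = P₀×ρ^K = 0.16297 × 1.2941^3 = 0.16297 × 2.1672 = 0.3532
Blocking probability P_3 = 0.3532 (35.32%)
L = ρ[1 - (K+1)ρ^K + Kρ^(K+1)] / [(1-ρ)(1-ρ^(K+1))]
L = 1.2941 × (1 - 4×2.16722 + 3×2.80460) / ((1 - 1.2941) × (1 - 2.80460)) = 1.8164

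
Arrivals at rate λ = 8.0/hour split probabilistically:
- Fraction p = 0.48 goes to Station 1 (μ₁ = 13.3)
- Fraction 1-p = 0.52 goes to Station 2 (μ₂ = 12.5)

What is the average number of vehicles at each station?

Effective rates: λ₁ = 8.0×0.48 = 3.84, λ₂ = 8.0×0.52 = 4.16
Station 1: ρ₁ = 3.84/13.3 = 0.2887, L₁ = ρ₁/(1-ρ₁) = 0.2887/(1-0.2887) = 0.4059
Station 2: ρ₂ = 4.16/12.5 = 0.3328, L₂ = ρ₂/(1-ρ₂) = 0.3328/(1-0.3328) = 0.4988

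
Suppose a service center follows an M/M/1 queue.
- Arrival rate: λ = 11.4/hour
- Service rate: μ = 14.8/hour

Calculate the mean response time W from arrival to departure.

First, compute utilization: ρ = λ/μ = 11.4/14.8 = 0.7703
For M/M/1: W = 1/(μ-λ)
W = 1/(14.8-11.4) = 1/3.40
W = 0.2941 hours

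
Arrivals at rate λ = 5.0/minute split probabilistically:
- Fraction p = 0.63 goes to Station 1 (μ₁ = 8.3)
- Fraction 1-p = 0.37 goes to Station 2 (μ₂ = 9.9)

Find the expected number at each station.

Effective rates: λ₁ = 5.0×0.63 = 3.15, λ₂ = 5.0×0.37 = 1.85
Station 1: ρ₁ = 3.15/8.3 = 0.37952, L₁ = ρ₁/(1-ρ₁) = 0.37952/(1-0.37952) = 0.6117
Station 2: ρ₂ = 1.85/9.9 = 0.18687, L₂ = ρ₂/(1-ρ₂) = 0.18687/(1-0.18687) = 0.2298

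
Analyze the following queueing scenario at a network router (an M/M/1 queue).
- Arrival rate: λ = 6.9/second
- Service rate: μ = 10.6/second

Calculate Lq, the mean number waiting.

ρ = λ/μ = 6.9/10.6 = 0.6509
For M/M/1: Lq = λ²/(μ(μ-λ))
Lq = 47.61/(10.6 × 3.70)
Lq = 1.2139 packets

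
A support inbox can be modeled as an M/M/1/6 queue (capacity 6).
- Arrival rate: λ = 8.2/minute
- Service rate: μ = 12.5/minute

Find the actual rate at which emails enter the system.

ρ = λ/μ = 8.2/12.5 = 0.6560
P₀ = (1-ρ)/(1-ρ^(K+1)) = (1-0.6560)/(1-0.6560^7) = 0.3440/0.9477 = 0.3630
P_K = P₀×ρ^K = 0.3630 × 0.6560^6 = 0.3630 × 0.07969 = 0.02893
λ_eff = λ(1-P_K) = 8.2 × (1 - 0.02893) = 8.2 × 0.97107 = 7.9628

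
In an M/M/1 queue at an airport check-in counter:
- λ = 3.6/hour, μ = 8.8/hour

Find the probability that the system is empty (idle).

ρ = λ/μ = 3.6/8.8 = 0.4091
P(0) = 1 - ρ = 1 - 0.4091 = 0.5909
The server is idle 59.09% of the time.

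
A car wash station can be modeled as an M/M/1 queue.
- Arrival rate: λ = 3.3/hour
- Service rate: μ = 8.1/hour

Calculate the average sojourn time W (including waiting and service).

First, compute utilization: ρ = λ/μ = 3.3/8.1 = 0.4074
For M/M/1: W = 1/(μ-λ)
W = 1/(8.1-3.3) = 1/4.80
W = 0.2083 hours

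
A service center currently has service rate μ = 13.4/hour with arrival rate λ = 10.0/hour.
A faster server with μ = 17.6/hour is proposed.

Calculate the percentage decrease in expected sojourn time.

System 1: ρ₁ = 10.0/13.4 = 0.7463, W₁ = 1/(13.4-10.0) = 0.29412
System 2: ρ₂ = 10.0/17.6 = 0.5682, W₂ = 1/(17.6-10.0) = 0.13158
Improvement: (W₁-W₂)/W₁ = (0.29412-0.13158)/0.29412 = 55.26%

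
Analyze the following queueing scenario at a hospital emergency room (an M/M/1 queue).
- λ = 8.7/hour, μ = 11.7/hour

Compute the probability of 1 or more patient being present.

ρ = λ/μ = 8.7/11.7 = 0.7436
P(N ≥ n) = ρⁿ
P(N ≥ 1) = 0.7436^1
P(N ≥ 1) = 0.7436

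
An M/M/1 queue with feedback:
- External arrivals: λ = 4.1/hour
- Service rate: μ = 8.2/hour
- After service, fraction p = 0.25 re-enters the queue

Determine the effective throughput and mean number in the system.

Effective arrival rate: λ_eff = λ/(1-p) = 4.1/(1-0.25) = 4.1/0.75 = 5.4667
ρ = λ_eff/μ = 5.4667/8.2 = 0.66667
L = ρ/(1-ρ) = 0.66667/(1-0.66667) = 2.0000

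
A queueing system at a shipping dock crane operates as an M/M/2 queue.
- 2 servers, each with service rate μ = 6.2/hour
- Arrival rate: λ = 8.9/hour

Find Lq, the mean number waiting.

Traffic intensity: ρ = λ/(cμ) = 8.9/(2×6.2) = 0.7177
Since ρ = 0.7177 < 1, system is stable.
Offered load a = λ/μ = cρ = 8.9/6.2 = 1.4355
P₀ = [ Σₙ₌₀^1 aⁿ/n! + a^2/(2!(1-ρ)) ]⁻¹
Σ = a^0/0! + a^1/1! = 1.0000 + 1.4355 = 2.4355
a^2/(2!(1-ρ)) = 2.0606/(2 × 0.28226) = 3.6502
P₀ = 1/(2.4355 + 3.6502) = 0.1643
Lq = P₀·a^2·ρ / (2!(1-ρ)²) = 0.16432 × 2.0606 × 0.71774 / (2 × 0.079670) = 1.5252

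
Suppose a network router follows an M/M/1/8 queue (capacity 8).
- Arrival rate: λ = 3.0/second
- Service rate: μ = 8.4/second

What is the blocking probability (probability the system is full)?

ρ = λ/μ = 3.0/8.4 = 0.35714
P₀ = (1-ρ)/(1-ρ^(K+1)) = (1-0.35714)/(1-0.35714^9) = 0.64286/0.99991 = 0.6429
P_K = P₀×ρ^K = 0.6429 × 0.35714^8 = 0.6429 × 0.0002647 = 0.0001702
Blocking probability = 0.01702%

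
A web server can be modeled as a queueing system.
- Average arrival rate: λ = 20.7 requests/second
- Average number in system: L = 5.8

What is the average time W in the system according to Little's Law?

Little's Law: L = λW, so W = L/λ
W = 5.8/20.7 = 0.2802 seconds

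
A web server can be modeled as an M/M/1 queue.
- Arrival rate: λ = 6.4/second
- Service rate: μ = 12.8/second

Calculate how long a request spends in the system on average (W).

First, compute utilization: ρ = λ/μ = 6.4/12.8 = 0.5000
For M/M/1: W = 1/(μ-λ)
W = 1/(12.8-6.4) = 1/6.40
W = 0.1562 seconds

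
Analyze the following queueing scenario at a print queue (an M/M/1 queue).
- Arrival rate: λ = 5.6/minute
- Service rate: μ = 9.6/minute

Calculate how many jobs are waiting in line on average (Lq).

ρ = λ/μ = 5.6/9.6 = 0.5833
For M/M/1: Lq = λ²/(μ(μ-λ))
Lq = 31.36/(9.6 × 4.00)
Lq = 0.8167 jobs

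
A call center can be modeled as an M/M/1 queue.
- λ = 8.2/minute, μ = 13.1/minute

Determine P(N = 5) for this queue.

ρ = λ/μ = 8.2/13.1 = 0.62595
P(n) = (1-ρ)ρⁿ
P(5) = (1-0.62595) × 0.62595^5
P(5) = 0.3740 × 0.09609
P(5) = 0.03594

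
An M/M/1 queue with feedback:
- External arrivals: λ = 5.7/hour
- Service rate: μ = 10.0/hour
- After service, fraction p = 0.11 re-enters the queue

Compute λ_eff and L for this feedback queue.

Effective arrival rate: λ_eff = λ/(1-p) = 5.7/(1-0.11) = 5.7/0.89 = 6.40449
ρ = λ_eff/μ = 6.40449/10.0 = 0.640449
L = ρ/(1-ρ) = 0.640449/(1-0.640449) = 1.7812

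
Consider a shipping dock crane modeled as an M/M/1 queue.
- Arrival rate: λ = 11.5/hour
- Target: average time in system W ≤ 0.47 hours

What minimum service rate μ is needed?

For M/M/1: W = 1/(μ-λ)
Need W ≤ 0.47, so 1/(μ-λ) ≤ 0.47
μ - λ ≥ 1/0.47 = 2.1277
μ ≥ 11.5 + 2.1277 = 13.6277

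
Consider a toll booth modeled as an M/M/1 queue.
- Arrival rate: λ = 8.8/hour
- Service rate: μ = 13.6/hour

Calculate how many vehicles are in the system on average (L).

ρ = λ/μ = 8.8/13.6 = 0.6471
For M/M/1: L = λ/(μ-λ)
L = 8.8/(13.6-8.8) = 8.8/4.80
L = 1.8333 vehicles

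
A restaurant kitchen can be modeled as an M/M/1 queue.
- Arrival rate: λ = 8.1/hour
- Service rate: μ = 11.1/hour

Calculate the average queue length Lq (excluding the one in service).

ρ = λ/μ = 8.1/11.1 = 0.7297
For M/M/1: Lq = λ²/(μ(μ-λ))
Lq = 65.61/(11.1 × 3.00)
Lq = 1.9703 orders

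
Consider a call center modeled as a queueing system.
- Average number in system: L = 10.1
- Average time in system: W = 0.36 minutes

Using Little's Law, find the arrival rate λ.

Little's Law: L = λW, so λ = L/W
λ = 10.1/0.36 = 28.0556 calls/minute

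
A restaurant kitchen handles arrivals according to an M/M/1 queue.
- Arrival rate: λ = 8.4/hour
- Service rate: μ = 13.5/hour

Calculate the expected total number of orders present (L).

ρ = λ/μ = 8.4/13.5 = 0.6222
For M/M/1: L = λ/(μ-λ)
L = 8.4/(13.5-8.4) = 8.4/5.10
L = 1.6471 orders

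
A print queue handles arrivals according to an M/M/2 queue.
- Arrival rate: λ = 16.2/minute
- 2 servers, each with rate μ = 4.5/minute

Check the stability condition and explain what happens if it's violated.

Stability requires ρ = λ/(cμ) < 1
ρ = 16.2/(2 × 4.5) = 16.2/9.00 = 1.8000
Since 1.8000 ≥ 1, the system is UNSTABLE.
Need c > λ/μ = 16.2/4.5 = 3.60.
Minimum servers needed: c = 4.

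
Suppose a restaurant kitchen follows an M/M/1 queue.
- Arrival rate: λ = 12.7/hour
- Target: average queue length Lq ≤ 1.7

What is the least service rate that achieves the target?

For M/M/1: Lq = λ²/(μ(μ-λ))
Need Lq ≤ 1.7, i.e. μ(μ-λ) ≥ λ²/1.7
μ² - 12.7μ - 161.29/1.7 ≥ 0  →  μ² - 12.7μ - 94.87647 ≥ 0
Quadratic formula (positive root): μ = [λ + √(λ² + 4×94.87647)]/2
Discriminant: 161.29 + 4×94.87647 = 540.7959, √540.7959 = 23.2550
μ ≥ (12.7 + 23.2550)/2 = 17.9775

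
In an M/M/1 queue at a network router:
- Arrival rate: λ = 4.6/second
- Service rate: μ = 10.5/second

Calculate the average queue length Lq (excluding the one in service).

ρ = λ/μ = 4.6/10.5 = 0.4381
For M/M/1: Lq = λ²/(μ(μ-λ))
Lq = 21.16/(10.5 × 5.90)
Lq = 0.3416 packets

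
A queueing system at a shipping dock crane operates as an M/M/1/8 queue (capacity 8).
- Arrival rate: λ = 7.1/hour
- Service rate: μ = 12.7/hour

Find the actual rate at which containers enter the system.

ρ = λ/μ = 7.1/12.7 = 0.55906
P₀ = (1-ρ)/(1-ρ^(K+1)) = (1-0.55906)/(1-0.55906^9) = 0.44094/0.99467 = 0.4433
P_K = P₀×ρ^K = 0.4433 × 0.55906^8 = 0.4433 × 0.009543 = 0.004230
λ_eff = λ(1-P_K) = 7.1 × (1 - 0.004230) = 7.1 × 0.99577 = 7.0700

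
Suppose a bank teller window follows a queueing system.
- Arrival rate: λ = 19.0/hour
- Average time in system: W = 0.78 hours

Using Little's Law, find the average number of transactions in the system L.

Little's Law: L = λW
L = 19.0 × 0.78 = 14.8200 transactions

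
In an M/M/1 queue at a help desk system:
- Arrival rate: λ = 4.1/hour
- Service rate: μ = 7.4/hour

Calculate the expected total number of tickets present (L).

ρ = λ/μ = 4.1/7.4 = 0.5541
For M/M/1: L = λ/(μ-λ)
L = 4.1/(7.4-4.1) = 4.1/3.30
L = 1.2424 tickets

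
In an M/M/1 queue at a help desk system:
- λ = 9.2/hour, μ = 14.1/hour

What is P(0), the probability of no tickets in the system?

ρ = λ/μ = 9.2/14.1 = 0.6525
P(0) = 1 - ρ = 1 - 0.6525 = 0.3475
The server is idle 34.75% of the time.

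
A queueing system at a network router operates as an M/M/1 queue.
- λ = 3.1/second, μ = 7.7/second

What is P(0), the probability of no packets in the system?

ρ = λ/μ = 3.1/7.7 = 0.4026
P(0) = 1 - ρ = 1 - 0.4026 = 0.5974
The server is idle 59.74% of the time.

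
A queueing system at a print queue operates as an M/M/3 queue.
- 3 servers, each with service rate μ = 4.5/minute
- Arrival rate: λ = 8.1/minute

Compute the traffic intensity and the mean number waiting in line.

Traffic intensity: ρ = λ/(cμ) = 8.1/(3×4.5) = 0.6000
Since ρ = 0.6000 < 1, system is stable.
Offered load a = λ/μ = cρ = 8.1/4.5 = 1.8000
P₀ = [ Σₙ₌₀^2 aⁿ/n! + a^3/(3!(1-ρ)) ]⁻¹
Σ = a^0/0! + a^1/1! + a^2/2! = 1.0000 + 1.8000 + 1.6200 = 4.4200
a^3/(3!(1-ρ)) = 5.8320/(6 × 0.4000) = 2.4300
P₀ = 1/(4.4200 + 2.4300) = 0.1460
Lq = P₀·a^3·ρ / (3!(1-ρ)²) = 0.14599 × 5.8320 × 0.60000 / (6 × 0.16000) = 0.5321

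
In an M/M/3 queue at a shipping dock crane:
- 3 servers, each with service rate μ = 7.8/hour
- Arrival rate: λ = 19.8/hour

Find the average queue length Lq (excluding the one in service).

Traffic intensity: ρ = λ/(cμ) = 19.8/(3×7.8) = 0.8462
Since ρ = 0.8462 < 1, system is stable.
Offered load a = λ/μ = cρ = 19.8/7.8 = 2.5385
P₀ = [ Σₙ₌₀^2 aⁿ/n! + a^3/(3!(1-ρ)) ]⁻¹
Σ = a^0/0! + a^1/1! + a^2/2! = 1.0000 + 2.5385 + 3.2219 = 6.7604
a^3/(3!(1-ρ)) = 16.3573/(6 × 0.153846) = 17.7204
P₀ = 1/(6.7604 + 17.7204) = 0.04085
Lq = P₀·a^3·ρ / (3!(1-ρ)²) = 0.0408484 × 16.3573 × 0.846154 / (6 × 0.0236686) = 3.9812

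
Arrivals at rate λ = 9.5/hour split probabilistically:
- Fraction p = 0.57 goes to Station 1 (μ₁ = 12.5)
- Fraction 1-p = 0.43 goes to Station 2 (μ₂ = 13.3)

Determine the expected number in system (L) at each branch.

Effective rates: λ₁ = 9.5×0.57 = 5.415, λ₂ = 9.5×0.43 = 4.085
Station 1: ρ₁ = 5.415/12.5 = 0.4332, L₁ = ρ₁/(1-ρ₁) = 0.4332/(1-0.4332) = 0.7643
Station 2: ρ₂ = 4.085/13.3 = 0.30714, L₂ = ρ₂/(1-ρ₂) = 0.30714/(1-0.30714) = 0.4433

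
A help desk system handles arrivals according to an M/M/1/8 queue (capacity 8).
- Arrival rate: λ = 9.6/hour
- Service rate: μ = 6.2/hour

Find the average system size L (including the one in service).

ρ = λ/μ = 9.6/6.2 = 1.5484
P₀ = (1-ρ)/(1-ρ^(K+1)) = (1-1.5484)/(1-1.5484^9) = -0.5484/-50.1621 = 0.01093
P_K = P₀×ρ^K = 0.010933 × 1.5484^8 = 0.010933 × 33.0419 = 0.3612
L = ρ[1 - (K+1)ρ^K + Kρ^(K+1)] / [(1-ρ)(1-ρ^(K+1))]
L = 1.5484 × (1 - 9×33.0419 + 8×51.1621) / ((1 - 1.5484) × (1 - 51.1621)) = 6.3559 tickets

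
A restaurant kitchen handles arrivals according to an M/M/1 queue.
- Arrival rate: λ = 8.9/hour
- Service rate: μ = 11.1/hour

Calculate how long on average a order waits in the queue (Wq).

First, compute utilization: ρ = λ/μ = 8.9/11.1 = 0.8018
For M/M/1: Wq = λ/(μ(μ-λ))
Wq = 8.9/(11.1 × (11.1-8.9))
Wq = 8.9/(11.1 × 2.20)
Wq = 0.3645 hours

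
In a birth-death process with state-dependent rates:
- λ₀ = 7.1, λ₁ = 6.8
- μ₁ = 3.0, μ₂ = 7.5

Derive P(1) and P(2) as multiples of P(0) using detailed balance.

Balance equations:
State 0: λ₀P₀ = μ₁P₁ → P₁ = (λ₀/μ₁)P₀ = (7.1/3.0)P₀ = 2.3667P₀
State 1: P₂ = (λ₀λ₁)/(μ₁μ₂)P₀ = (7.1×6.8)/(3.0×7.5)P₀ = 2.1458P₀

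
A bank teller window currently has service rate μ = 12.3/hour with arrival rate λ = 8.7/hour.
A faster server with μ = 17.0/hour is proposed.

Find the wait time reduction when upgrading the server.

System 1: ρ₁ = 8.7/12.3 = 0.7073, W₁ = 1/(12.3-8.7) = 0.27778
System 2: ρ₂ = 8.7/17.0 = 0.5118, W₂ = 1/(17.0-8.7) = 0.12048
Improvement: (W₁-W₂)/W₁ = (0.27778-0.12048)/0.27778 = 56.63%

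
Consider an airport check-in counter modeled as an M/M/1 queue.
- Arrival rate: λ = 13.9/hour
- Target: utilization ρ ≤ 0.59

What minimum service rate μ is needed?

ρ = λ/μ, so μ = λ/ρ
μ ≥ 13.9/0.59 = 23.5593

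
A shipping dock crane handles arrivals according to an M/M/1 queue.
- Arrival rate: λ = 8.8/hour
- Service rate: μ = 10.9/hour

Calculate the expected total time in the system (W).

First, compute utilization: ρ = λ/μ = 8.8/10.9 = 0.8073
For M/M/1: W = 1/(μ-λ)
W = 1/(10.9-8.8) = 1/2.10
W = 0.4762 hours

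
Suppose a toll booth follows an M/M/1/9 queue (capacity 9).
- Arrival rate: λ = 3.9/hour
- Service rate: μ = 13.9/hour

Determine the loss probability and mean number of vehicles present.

ρ = λ/μ = 3.9/13.9 = 0.280576
P₀ = (1-ρ)/(1-ρ^(K+1)) = (1-0.280576)/(1-0.280576^10) = 0.7194/1.0000 = 0.7194
P_K = P₀×ρ^K = 0.719426 × 0.280576^9 = 0.719426 × 0.0000107759 = 0.000007752
Blocking probability P_9 = 0.000007752 (0.0007752%)
L = ρ[1 - (K+1)ρ^K + Kρ^(K+1)] / [(1-ρ)(1-ρ^(K+1))]
L = 0.280576 × (1 - 10×0.00001078 + 9×0.000003023) / ((1 - 0.280576) × (1 - 0.000003023)) = 0.3900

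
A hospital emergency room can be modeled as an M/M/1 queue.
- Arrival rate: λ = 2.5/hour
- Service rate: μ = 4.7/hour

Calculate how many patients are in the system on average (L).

ρ = λ/μ = 2.5/4.7 = 0.5319
For M/M/1: L = λ/(μ-λ)
L = 2.5/(4.7-2.5) = 2.5/2.20
L = 1.1364 patients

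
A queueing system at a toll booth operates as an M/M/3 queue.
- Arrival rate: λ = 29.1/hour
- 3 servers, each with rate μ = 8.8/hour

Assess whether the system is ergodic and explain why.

Stability requires ρ = λ/(cμ) < 1
ρ = 29.1/(3 × 8.8) = 29.1/26.40 = 1.1023
Since 1.1023 ≥ 1, the system is UNSTABLE.
Need c > λ/μ = 29.1/8.8 = 3.31.
Minimum servers needed: c = 4.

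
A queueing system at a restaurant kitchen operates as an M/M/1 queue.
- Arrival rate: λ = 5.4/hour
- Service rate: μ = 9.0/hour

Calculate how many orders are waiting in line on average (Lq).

ρ = λ/μ = 5.4/9.0 = 0.6000
For M/M/1: Lq = λ²/(μ(μ-λ))
Lq = 29.16/(9.0 × 3.60)
Lq = 0.9000 orders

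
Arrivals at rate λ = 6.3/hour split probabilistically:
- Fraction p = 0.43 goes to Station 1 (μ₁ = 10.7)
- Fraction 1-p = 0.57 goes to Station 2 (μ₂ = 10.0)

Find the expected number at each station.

Effective rates: λ₁ = 6.3×0.43 = 2.709, λ₂ = 6.3×0.57 = 3.591
Station 1: ρ₁ = 2.709/10.7 = 0.2532, L₁ = ρ₁/(1-ρ₁) = 0.2532/(1-0.2532) = 0.3390
Station 2: ρ₂ = 3.591/10.0 = 0.3591, L₂ = ρ₂/(1-ρ₂) = 0.3591/(1-0.3591) = 0.5603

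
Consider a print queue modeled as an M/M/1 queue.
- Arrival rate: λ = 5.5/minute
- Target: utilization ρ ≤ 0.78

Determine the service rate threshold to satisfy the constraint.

ρ = λ/μ, so μ = λ/ρ
μ ≥ 5.5/0.78 = 7.0513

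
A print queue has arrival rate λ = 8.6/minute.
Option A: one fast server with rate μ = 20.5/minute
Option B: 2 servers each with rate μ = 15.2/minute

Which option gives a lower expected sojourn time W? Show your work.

Option A: single server μ = 20.5 (M/M/1)
  ρ_A = 8.6/20.5 = 0.4195
  W_A = 1/(μ-λ) = 1/(20.5-8.6) = 1/11.90 = 0.08403

Option B: 2 servers μ = 15.2 (M/M/2)
  ρ_B = λ/(cμ) = 8.6/(2×15.2) = 0.2829
  Offered load a = λ/μ = cρ = 8.6/15.2 = 0.5658
  P₀ = [ Σₙ₌₀^1 aⁿ/n! + a^2/(2!(1-ρ)) ]⁻¹
  Σ = a^0/0! + a^1/1! = 1.0000 + 0.5658 = 1.5658
  a^2/(2!(1-ρ)) = 0.3201/(2 × 0.7171) = 0.2232
  P₀ = 1/(1.5658 + 0.2232) = 0.5590
  Lq = P₀·a^2·ρ / (2!(1-ρ)²) = 0.5590 × 0.3201 × 0.2829 / (2 × 0.5142) = 0.04922
  Wq_B = Lq/λ = 0.04922/8.6 = 0.005723
  W_B = Wq_B + 1/μ = 0.005723 + 0.06579 = 0.07151

Since W_B = 0.07151 < W_A = 0.08403, Option B (multiple servers) has the shorter time in system.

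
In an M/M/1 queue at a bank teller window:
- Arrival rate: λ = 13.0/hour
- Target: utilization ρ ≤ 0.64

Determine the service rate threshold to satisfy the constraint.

ρ = λ/μ, so μ = λ/ρ
μ ≥ 13.0/0.64 = 20.3125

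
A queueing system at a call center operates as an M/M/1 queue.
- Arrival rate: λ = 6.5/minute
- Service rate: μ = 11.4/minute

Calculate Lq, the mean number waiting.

ρ = λ/μ = 6.5/11.4 = 0.5702
For M/M/1: Lq = λ²/(μ(μ-λ))
Lq = 42.25/(11.4 × 4.90)
Lq = 0.7564 calls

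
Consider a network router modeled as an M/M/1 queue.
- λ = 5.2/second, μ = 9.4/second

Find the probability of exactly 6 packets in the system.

ρ = λ/μ = 5.2/9.4 = 0.55319
P(n) = (1-ρ)ρⁿ
P(6) = (1-0.55319) × 0.55319^6
P(6) = 0.44681 × 0.028658
P(6) = 0.01280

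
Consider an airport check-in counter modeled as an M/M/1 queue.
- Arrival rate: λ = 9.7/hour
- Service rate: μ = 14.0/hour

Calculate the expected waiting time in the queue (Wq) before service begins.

First, compute utilization: ρ = λ/μ = 9.7/14.0 = 0.6929
For M/M/1: Wq = λ/(μ(μ-λ))
Wq = 9.7/(14.0 × (14.0-9.7))
Wq = 9.7/(14.0 × 4.30)
Wq = 0.1611 hours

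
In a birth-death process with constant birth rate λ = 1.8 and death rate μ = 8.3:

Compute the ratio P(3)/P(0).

For constant rates: P(n)/P(0) = (λ/μ)^n
P(3)/P(0) = (1.8/8.3)^3 = 0.2169^3 = 0.01020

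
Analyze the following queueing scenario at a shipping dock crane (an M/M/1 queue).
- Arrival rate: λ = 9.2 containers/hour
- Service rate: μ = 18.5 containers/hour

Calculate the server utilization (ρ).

Server utilization: ρ = λ/μ
ρ = 9.2/18.5 = 0.4973
The server is busy 49.73% of the time.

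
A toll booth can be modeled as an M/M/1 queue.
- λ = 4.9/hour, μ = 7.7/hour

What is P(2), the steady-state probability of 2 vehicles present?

ρ = λ/μ = 4.9/7.7 = 0.6364
P(n) = (1-ρ)ρⁿ
P(2) = (1-0.6364) × 0.6364^2
P(2) = 0.3636 × 0.4050
P(2) = 0.1473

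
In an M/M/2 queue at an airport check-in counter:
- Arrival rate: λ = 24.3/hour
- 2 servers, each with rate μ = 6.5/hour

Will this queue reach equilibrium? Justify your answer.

Stability requires ρ = λ/(cμ) < 1
ρ = 24.3/(2 × 6.5) = 24.3/13.00 = 1.8692
Since 1.8692 ≥ 1, the system is UNSTABLE.
Need c > λ/μ = 24.3/6.5 = 3.74.
Minimum servers needed: c = 4.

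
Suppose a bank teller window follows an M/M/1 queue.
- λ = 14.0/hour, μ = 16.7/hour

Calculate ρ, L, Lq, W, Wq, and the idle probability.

Step 1: ρ = λ/μ = 14.0/16.7 = 0.8383
Step 2: L = λ/(μ-λ) = 14.0/2.70 = 5.1852
Step 3: Lq = λ²/(μ(μ-λ)) = 196.00/(16.7×2.70) = 4.3469
Step 4: W = 1/(μ-λ) = 1/2.70 = 0.37037
Step 5: Wq = λ/(μ(μ-λ)) = 14.0/(16.7×2.70) = 0.3105
Step 6: P(0) = 1-ρ = 0.1617
Verify: L = λW = 14.0×0.37037 = 5.1852 ✔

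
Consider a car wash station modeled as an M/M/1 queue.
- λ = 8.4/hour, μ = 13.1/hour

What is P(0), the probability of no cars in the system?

ρ = λ/μ = 8.4/13.1 = 0.6412
P(0) = 1 - ρ = 1 - 0.6412 = 0.3588
The server is idle 35.88% of the time.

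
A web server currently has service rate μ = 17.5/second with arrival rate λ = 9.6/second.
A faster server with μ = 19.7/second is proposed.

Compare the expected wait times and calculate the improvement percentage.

System 1: ρ₁ = 9.6/17.5 = 0.5486, W₁ = 1/(17.5-9.6) = 0.12658
System 2: ρ₂ = 9.6/19.7 = 0.4873, W₂ = 1/(19.7-9.6) = 0.099010
Improvement: (W₁-W₂)/W₁ = (0.12658-0.099010)/0.12658 = 21.78%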